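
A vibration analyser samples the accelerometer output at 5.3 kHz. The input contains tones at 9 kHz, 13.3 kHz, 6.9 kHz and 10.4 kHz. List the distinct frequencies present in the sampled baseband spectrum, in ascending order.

0.2 kHz, 1.6 kHz, 2.6 kHz

fs/2 = 2.65 kHz.
9 kHz mod fs = 3.7 kHz.
3.7 kHz > fs/2 = 2.65 kHz, folds to fs − 3.7 kHz = 1.6 kHz.
13.3 kHz mod fs = 2.7 kHz.
2.7 kHz > fs/2 = 2.65 kHz, folds to fs − 2.7 kHz = 2.6 kHz.
6.9 kHz mod fs = 1.6 kHz.
1.6 kHz ≤ fs/2 = 2.65 kHz, appears at 1.6 kHz.
10.4 kHz mod fs = 5.1 kHz.
5.1 kHz > fs/2 = 2.65 kHz, folds to fs − 5.1 kHz = 0.2 kHz.
Distinct values: {0.2 kHz, 1.6 kHz, 2.6 kHz}.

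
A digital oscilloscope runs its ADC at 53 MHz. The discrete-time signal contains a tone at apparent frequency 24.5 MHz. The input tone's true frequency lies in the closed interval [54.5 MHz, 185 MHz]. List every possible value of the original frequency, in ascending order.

Frequencies that alias to 24.5 MHz are k·fs ± 24.5 MHz for integer k ≥ 0.
k=0: 24.5 MHz.
k=1: 28.5 MHz, 77.5 MHz.
k=2: 81.5 MHz, 130.5 MHz.
k=3: 134.5 MHz, 183.5 MHz.
k=4: 187.5 MHz, 236.5 MHz.
Within [54.5 MHz, 185 MHz]: 77.5 MHz, 81.5 MHz, 130.5 MHz, 134.5 MHz, 183.5 MHz.

77.5 MHz, 81.5 MHz, 130.5 MHz, 134.5 MHz, 183.5 MHz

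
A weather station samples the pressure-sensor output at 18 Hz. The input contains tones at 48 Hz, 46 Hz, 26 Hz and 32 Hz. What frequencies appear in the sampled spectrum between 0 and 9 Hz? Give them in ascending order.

fs/2 = 9 Hz.
48 Hz mod fs = 12 Hz.
12 Hz > fs/2 = 9 Hz, folds to fs − 12 Hz = 6 Hz.
46 Hz mod fs = 10 Hz.
10 Hz > fs/2 = 9 Hz, folds to fs − 10 Hz = 8 Hz.
26 Hz mod fs = 8 Hz.
8 Hz ≤ fs/2 = 9 Hz, appears at 8 Hz.
32 Hz mod fs = 14 Hz.
14 Hz > fs/2 = 9 Hz, folds to fs − 14 Hz = 4 Hz.
Distinct values: {4 Hz, 6 Hz, 8 Hz}.

4 Hz, 6 Hz, 8 Hz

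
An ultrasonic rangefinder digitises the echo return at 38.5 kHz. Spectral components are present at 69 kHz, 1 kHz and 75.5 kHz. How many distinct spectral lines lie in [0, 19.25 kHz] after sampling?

fs/2 = 19.25 kHz.
69 kHz mod fs = 30.5 kHz.
30.5 kHz > fs/2 = 19.25 kHz, folds to fs − 30.5 kHz = 8 kHz.
1 kHz ≤ fs/2 = 19.25 kHz, passes unchanged.
75.5 kHz mod fs = 37 kHz.
37 kHz > fs/2 = 19.25 kHz, folds to fs − 37 kHz = 1.5 kHz.
Distinct values: {1 kHz, 1.5 kHz, 8 kHz} → 3.

3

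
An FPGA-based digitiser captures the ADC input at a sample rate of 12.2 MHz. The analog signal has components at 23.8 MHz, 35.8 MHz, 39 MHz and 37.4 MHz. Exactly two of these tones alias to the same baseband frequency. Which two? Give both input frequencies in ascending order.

fs/2 = 6.1 MHz.
23.8 MHz mod fs = 11.6 MHz.
11.6 MHz > fs/2 = 6.1 MHz, folds to fs − 11.6 MHz = 0.6 MHz.
35.8 MHz mod fs = 11.4 MHz.
11.4 MHz > fs/2 = 6.1 MHz, folds to fs − 11.4 MHz = 0.8 MHz.
39 MHz mod fs = 2.4 MHz.
2.4 MHz ≤ fs/2 = 6.1 MHz, appears at 2.4 MHz.
37.4 MHz mod fs = 0.8 MHz.
0.8 MHz ≤ fs/2 = 6.1 MHz, appears at 0.8 MHz.
35.8 MHz and 37.4 MHz both map to 0.8 MHz.

35.8 MHz, 37.4 MHz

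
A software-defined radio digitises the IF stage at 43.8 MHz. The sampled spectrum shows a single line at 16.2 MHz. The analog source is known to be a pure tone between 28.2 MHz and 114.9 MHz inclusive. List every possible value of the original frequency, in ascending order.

Frequencies that alias to 16.2 MHz are k·fs ± 16.2 MHz for integer k ≥ 0.
k=0: 16.2 MHz.
k=1: 27.6 MHz, 60 MHz.
k=2: 71.4 MHz, 103.8 MHz.
k=3: 115.2 MHz, 147.6 MHz.
Within [28.2 MHz, 114.9 MHz]: 60 MHz, 71.4 MHz, 103.8 MHz.

60 MHz, 71.4 MHz, 103.8 MHz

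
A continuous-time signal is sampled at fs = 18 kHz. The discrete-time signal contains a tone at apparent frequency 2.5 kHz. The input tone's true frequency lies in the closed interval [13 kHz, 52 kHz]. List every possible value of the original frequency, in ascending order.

Frequencies that alias to 2.5 kHz are k·fs ± 2.5 kHz for integer k ≥ 0.
k=0: 2.5 kHz.
k=1: 15.5 kHz, 20.5 kHz.
k=2: 33.5 kHz, 38.5 kHz.
k=3: 51.5 kHz, 56.5 kHz.
k=4: 69.5 kHz, 74.5 kHz.
Within [13 kHz, 52 kHz]: 15.5 kHz, 20.5 kHz, 33.5 kHz, 38.5 kHz, 51.5 kHz.

15.5 kHz, 20.5 kHz, 33.5 kHz, 38.5 kHz, 51.5 kHz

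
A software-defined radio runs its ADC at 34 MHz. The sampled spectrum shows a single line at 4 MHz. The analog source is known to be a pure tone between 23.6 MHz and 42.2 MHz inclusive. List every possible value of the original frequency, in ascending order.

Frequencies that alias to 4 MHz are k·fs ± 4 MHz for integer k ≥ 0.
k=0: 4 MHz.
k=1: 30 MHz, 38 MHz.
k=2: 64 MHz, 72 MHz.
Within [23.6 MHz, 42.2 MHz]: 30 MHz, 38 MHz.

30 MHz, 38 MHz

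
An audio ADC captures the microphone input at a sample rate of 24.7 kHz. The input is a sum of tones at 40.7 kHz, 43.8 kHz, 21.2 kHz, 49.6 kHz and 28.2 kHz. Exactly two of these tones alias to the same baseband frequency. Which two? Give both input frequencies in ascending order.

fs/2 = 12.35 kHz.
40.7 kHz mod fs = 16 kHz.
16 kHz > fs/2 = 12.35 kHz, folds to fs − 16 kHz = 8.7 kHz.
43.8 kHz mod fs = 19.1 kHz.
19.1 kHz > fs/2 = 12.35 kHz, folds to fs − 19.1 kHz = 5.6 kHz.
21.2 kHz > fs/2 = 12.35 kHz, folds to fs − 21.2 kHz = 3.5 kHz.
49.6 kHz mod fs = 0.2 kHz.
0.2 kHz ≤ fs/2 = 12.35 kHz, appears at 0.2 kHz.
28.2 kHz mod fs = 3.5 kHz.
3.5 kHz ≤ fs/2 = 12.35 kHz, appears at 3.5 kHz.
21.2 kHz and 28.2 kHz both map to 3.5 kHz.

21.2 kHz, 28.2 kHz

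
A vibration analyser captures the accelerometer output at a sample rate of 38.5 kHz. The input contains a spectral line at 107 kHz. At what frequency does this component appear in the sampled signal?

8.5 kHz

107 kHz mod fs = 30 kHz.
30 kHz > fs/2 = 19.25 kHz, folds to fs − 30 kHz = 8.5 kHz.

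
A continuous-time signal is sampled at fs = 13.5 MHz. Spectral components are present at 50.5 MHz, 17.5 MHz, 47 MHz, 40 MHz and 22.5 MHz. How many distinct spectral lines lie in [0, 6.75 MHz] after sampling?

5

fs/2 = 6.75 MHz.
50.5 MHz mod fs = 10 MHz.
10 MHz > fs/2 = 6.75 MHz, folds to fs − 10 MHz = 3.5 MHz.
17.5 MHz mod fs = 4 MHz.
4 MHz ≤ fs/2 = 6.75 MHz, appears at 4 MHz.
47 MHz mod fs = 6.5 MHz.
6.5 MHz ≤ fs/2 = 6.75 MHz, appears at 6.5 MHz.
40 MHz mod fs = 13 MHz.
13 MHz > fs/2 = 6.75 MHz, folds to fs − 13 MHz = 0.5 MHz.
22.5 MHz mod fs = 9 MHz.
9 MHz > fs/2 = 6.75 MHz, folds to fs − 9 MHz = 4.5 MHz.
Distinct values: {0.5 MHz, 3.5 MHz, 4 MHz, 4.5 MHz, 6.5 MHz} → 5.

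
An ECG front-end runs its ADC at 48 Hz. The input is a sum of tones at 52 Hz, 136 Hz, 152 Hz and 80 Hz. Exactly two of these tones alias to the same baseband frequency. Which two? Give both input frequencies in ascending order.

fs/2 = 24 Hz.
52 Hz mod fs = 4 Hz.
4 Hz ≤ fs/2 = 24 Hz, appears at 4 Hz.
136 Hz mod fs = 40 Hz.
40 Hz > fs/2 = 24 Hz, folds to fs − 40 Hz = 8 Hz.
152 Hz mod fs = 8 Hz.
8 Hz ≤ fs/2 = 24 Hz, appears at 8 Hz.
80 Hz mod fs = 32 Hz.
32 Hz > fs/2 = 24 Hz, folds to fs − 32 Hz = 16 Hz.
136 Hz and 152 Hz both map to 8 Hz.

136 Hz, 152 Hz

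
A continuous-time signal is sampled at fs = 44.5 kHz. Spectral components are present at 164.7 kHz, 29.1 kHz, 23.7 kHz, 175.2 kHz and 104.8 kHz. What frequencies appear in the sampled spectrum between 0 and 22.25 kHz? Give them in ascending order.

2.8 kHz, 13.3 kHz, 15.4 kHz, 15.8 kHz, 20.8 kHz

fs/2 = 22.25 kHz.
164.7 kHz mod fs = 31.2 kHz.
31.2 kHz > fs/2 = 22.25 kHz, folds to fs − 31.2 kHz = 13.3 kHz.
29.1 kHz > fs/2 = 22.25 kHz, folds to fs − 29.1 kHz = 15.4 kHz.
23.7 kHz > fs/2 = 22.25 kHz, folds to fs − 23.7 kHz = 20.8 kHz.
175.2 kHz mod fs = 41.7 kHz.
41.7 kHz > fs/2 = 22.25 kHz, folds to fs − 41.7 kHz = 2.8 kHz.
104.8 kHz mod fs = 15.8 kHz.
15.8 kHz ≤ fs/2 = 22.25 kHz, appears at 15.8 kHz.
Distinct values: {2.8 kHz, 13.3 kHz, 15.4 kHz, 15.8 kHz, 20.8 kHz}.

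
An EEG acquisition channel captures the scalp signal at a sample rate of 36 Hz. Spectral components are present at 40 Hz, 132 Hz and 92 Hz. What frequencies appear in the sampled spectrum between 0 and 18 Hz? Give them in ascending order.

4 Hz, 12 Hz, 16 Hz

fs/2 = 18 Hz.
40 Hz mod fs = 4 Hz.
4 Hz ≤ fs/2 = 18 Hz, appears at 4 Hz.
132 Hz mod fs = 24 Hz.
24 Hz > fs/2 = 18 Hz, folds to fs − 24 Hz = 12 Hz.
92 Hz mod fs = 20 Hz.
20 Hz > fs/2 = 18 Hz, folds to fs − 20 Hz = 16 Hz.
Distinct values: {4 Hz, 12 Hz, 16 Hz}.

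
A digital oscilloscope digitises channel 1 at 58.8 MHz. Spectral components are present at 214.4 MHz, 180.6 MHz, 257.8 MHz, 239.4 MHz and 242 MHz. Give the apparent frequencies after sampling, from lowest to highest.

4.2 MHz, 6.8 MHz, 20.8 MHz, 22.6 MHz

fs/2 = 29.4 MHz.
214.4 MHz mod fs = 38 MHz.
38 MHz > fs/2 = 29.4 MHz, folds to fs − 38 MHz = 20.8 MHz.
180.6 MHz mod fs = 4.2 MHz.
4.2 MHz ≤ fs/2 = 29.4 MHz, appears at 4.2 MHz.
257.8 MHz mod fs = 22.6 MHz.
22.6 MHz ≤ fs/2 = 29.4 MHz, appears at 22.6 MHz.
239.4 MHz mod fs = 4.2 MHz.
4.2 MHz ≤ fs/2 = 29.4 MHz, appears at 4.2 MHz.
242 MHz mod fs = 6.8 MHz.
6.8 MHz ≤ fs/2 = 29.4 MHz, appears at 6.8 MHz.
Distinct values: {4.2 MHz, 6.8 MHz, 20.8 MHz, 22.6 MHz}.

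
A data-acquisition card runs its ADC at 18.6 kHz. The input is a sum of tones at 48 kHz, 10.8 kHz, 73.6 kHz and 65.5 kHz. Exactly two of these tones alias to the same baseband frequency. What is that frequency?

fs/2 = 9.3 kHz.
48 kHz mod fs = 10.8 kHz.
10.8 kHz > fs/2 = 9.3 kHz, folds to fs − 10.8 kHz = 7.8 kHz.
10.8 kHz > fs/2 = 9.3 kHz, folds to fs − 10.8 kHz = 7.8 kHz.
73.6 kHz mod fs = 17.8 kHz.
17.8 kHz > fs/2 = 9.3 kHz, folds to fs − 17.8 kHz = 0.8 kHz.
65.5 kHz mod fs = 9.7 kHz.
9.7 kHz > fs/2 = 9.3 kHz, folds to fs − 9.7 kHz = 8.9 kHz.
10.8 kHz and 48 kHz both map to 7.8 kHz.

7.8 kHz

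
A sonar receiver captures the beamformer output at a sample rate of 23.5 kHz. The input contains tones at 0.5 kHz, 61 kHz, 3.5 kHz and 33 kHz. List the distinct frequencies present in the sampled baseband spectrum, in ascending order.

fs/2 = 11.75 kHz.
0.5 kHz ≤ fs/2 = 11.75 kHz, passes unchanged.
61 kHz mod fs = 14 kHz.
14 kHz > fs/2 = 11.75 kHz, folds to fs − 14 kHz = 9.5 kHz.
3.5 kHz ≤ fs/2 = 11.75 kHz, passes unchanged.
33 kHz mod fs = 9.5 kHz.
9.5 kHz ≤ fs/2 = 11.75 kHz, appears at 9.5 kHz.
Distinct values: {0.5 kHz, 3.5 kHz, 9.5 kHz}.

0.5 kHz, 3.5 kHz, 9.5 kHz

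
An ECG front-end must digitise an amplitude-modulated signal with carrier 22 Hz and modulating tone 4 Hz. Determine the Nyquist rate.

AM sidebands sit at fc ± fm = 18 Hz and 26 Hz.
Highest-frequency component: 26 Hz.
Nyquist rate = 2 × 26 Hz = 52 Hz.

52 Hz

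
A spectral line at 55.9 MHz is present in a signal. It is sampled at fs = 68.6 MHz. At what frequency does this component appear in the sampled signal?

12.7 MHz

55.9 MHz > fs/2 = 34.3 MHz, folds to fs − 55.9 MHz = 12.7 MHz.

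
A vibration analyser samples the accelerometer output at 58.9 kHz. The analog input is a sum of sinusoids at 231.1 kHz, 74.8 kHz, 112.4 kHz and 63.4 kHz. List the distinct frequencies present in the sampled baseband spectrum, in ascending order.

4.5 kHz, 5.4 kHz, 15.9 kHz

fs/2 = 29.45 kHz.
231.1 kHz mod fs = 54.4 kHz.
54.4 kHz > fs/2 = 29.45 kHz, folds to fs − 54.4 kHz = 4.5 kHz.
74.8 kHz mod fs = 15.9 kHz.
15.9 kHz ≤ fs/2 = 29.45 kHz, appears at 15.9 kHz.
112.4 kHz mod fs = 53.5 kHz.
53.5 kHz > fs/2 = 29.45 kHz, folds to fs − 53.5 kHz = 5.4 kHz.
63.4 kHz mod fs = 4.5 kHz.
4.5 kHz ≤ fs/2 = 29.45 kHz, appears at 4.5 kHz.
Distinct values: {4.5 kHz, 5.4 kHz, 15.9 kHz}.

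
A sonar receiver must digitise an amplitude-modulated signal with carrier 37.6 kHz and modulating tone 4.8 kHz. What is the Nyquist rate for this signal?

AM sidebands sit at fc ± fm = 32.8 kHz and 42.4 kHz.
Highest-frequency component: 42.4 kHz.
Nyquist rate = 2 × 42.4 kHz = 84.8 kHz.

84.8 kHz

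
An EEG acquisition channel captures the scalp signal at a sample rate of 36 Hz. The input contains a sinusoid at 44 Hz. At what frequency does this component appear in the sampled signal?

44 Hz mod fs = 8 Hz.
8 Hz ≤ fs/2 = 18 Hz, appears at 8 Hz.

8 Hz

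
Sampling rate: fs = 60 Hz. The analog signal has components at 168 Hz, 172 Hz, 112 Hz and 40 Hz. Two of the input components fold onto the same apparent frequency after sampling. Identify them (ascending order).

112 Hz, 172 Hz

fs/2 = 30 Hz.
168 Hz mod fs = 48 Hz.
48 Hz > fs/2 = 30 Hz, folds to fs − 48 Hz = 12 Hz.
172 Hz mod fs = 52 Hz.
52 Hz > fs/2 = 30 Hz, folds to fs − 52 Hz = 8 Hz.
112 Hz mod fs = 52 Hz.
52 Hz > fs/2 = 30 Hz, folds to fs − 52 Hz = 8 Hz.
40 Hz > fs/2 = 30 Hz, folds to fs − 40 Hz = 20 Hz.
112 Hz and 172 Hz both map to 8 Hz.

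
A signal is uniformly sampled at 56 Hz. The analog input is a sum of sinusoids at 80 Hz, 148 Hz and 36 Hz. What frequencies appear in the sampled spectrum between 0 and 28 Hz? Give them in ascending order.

fs/2 = 28 Hz.
80 Hz mod fs = 24 Hz.
24 Hz ≤ fs/2 = 28 Hz, appears at 24 Hz.
148 Hz mod fs = 36 Hz.
36 Hz > fs/2 = 28 Hz, folds to fs − 36 Hz = 20 Hz.
36 Hz > fs/2 = 28 Hz, folds to fs − 36 Hz = 20 Hz.
Distinct values: {20 Hz, 24 Hz}.

20 Hz, 24 Hz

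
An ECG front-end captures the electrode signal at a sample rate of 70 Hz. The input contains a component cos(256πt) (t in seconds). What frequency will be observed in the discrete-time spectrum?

ω = 256π rad/s → f = ω/(2π) = 128 Hz.
128 Hz mod fs = 58 Hz.
58 Hz > fs/2 = 35 Hz, folds to fs − 58 Hz = 12 Hz.

12 Hz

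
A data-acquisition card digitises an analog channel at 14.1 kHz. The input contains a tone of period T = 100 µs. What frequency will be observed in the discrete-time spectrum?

4.1 kHz

T = 100 µs → f = 1/T = 10 kHz.
10 kHz > fs/2 = 7.05 kHz, folds to fs − 10 kHz = 4.1 kHz.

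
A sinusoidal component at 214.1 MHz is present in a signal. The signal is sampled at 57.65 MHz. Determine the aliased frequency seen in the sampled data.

214.1 MHz mod fs = 41.15 MHz.
41.15 MHz > fs/2 = 28.825 MHz, folds to fs − 41.15 MHz = 16.5 MHz.

16.5 MHz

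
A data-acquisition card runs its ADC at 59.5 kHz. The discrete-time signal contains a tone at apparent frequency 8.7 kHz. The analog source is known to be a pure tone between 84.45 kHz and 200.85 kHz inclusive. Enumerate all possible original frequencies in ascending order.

Frequencies that alias to 8.7 kHz are k·fs ± 8.7 kHz for integer k ≥ 0.
k=0: 8.7 kHz.
k=1: 50.8 kHz, 68.2 kHz.
k=2: 110.3 kHz, 127.7 kHz.
k=3: 169.8 kHz, 187.2 kHz.
k=4: 229.3 kHz, 246.7 kHz.
Within [84.45 kHz, 200.85 kHz]: 110.3 kHz, 127.7 kHz, 169.8 kHz, 187.2 kHz.

110.3 kHz, 127.7 kHz, 169.8 kHz, 187.2 kHz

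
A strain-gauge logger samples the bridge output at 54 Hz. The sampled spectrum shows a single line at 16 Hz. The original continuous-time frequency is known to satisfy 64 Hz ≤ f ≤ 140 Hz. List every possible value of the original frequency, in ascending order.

70 Hz, 92 Hz, 124 Hz

Frequencies that alias to 16 Hz are k·fs ± 16 Hz for integer k ≥ 0.
k=0: 16 Hz.
k=1: 38 Hz, 70 Hz.
k=2: 92 Hz, 124 Hz.
k=3: 146 Hz, 178 Hz.
Within [64 Hz, 140 Hz]: 70 Hz, 92 Hz, 124 Hz.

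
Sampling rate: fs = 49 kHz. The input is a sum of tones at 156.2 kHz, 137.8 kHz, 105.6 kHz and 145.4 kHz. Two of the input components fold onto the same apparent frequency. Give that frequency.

9.2 kHz

fs/2 = 24.5 kHz.
156.2 kHz mod fs = 9.2 kHz.
9.2 kHz ≤ fs/2 = 24.5 kHz, appears at 9.2 kHz.
137.8 kHz mod fs = 39.8 kHz.
39.8 kHz > fs/2 = 24.5 kHz, folds to fs − 39.8 kHz = 9.2 kHz.
105.6 kHz mod fs = 7.6 kHz.
7.6 kHz ≤ fs/2 = 24.5 kHz, appears at 7.6 kHz.
145.4 kHz mod fs = 47.4 kHz.
47.4 kHz > fs/2 = 24.5 kHz, folds to fs − 47.4 kHz = 1.6 kHz.
137.8 kHz and 156.2 kHz both map to 9.2 kHz.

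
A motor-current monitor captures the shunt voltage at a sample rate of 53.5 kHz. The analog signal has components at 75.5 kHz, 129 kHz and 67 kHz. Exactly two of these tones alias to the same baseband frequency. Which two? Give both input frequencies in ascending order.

fs/2 = 26.75 kHz.
75.5 kHz mod fs = 22 kHz.
22 kHz ≤ fs/2 = 26.75 kHz, appears at 22 kHz.
129 kHz mod fs = 22 kHz.
22 kHz ≤ fs/2 = 26.75 kHz, appears at 22 kHz.
67 kHz mod fs = 13.5 kHz.
13.5 kHz ≤ fs/2 = 26.75 kHz, appears at 13.5 kHz.
75.5 kHz and 129 kHz both map to 22 kHz.

75.5 kHz, 129 kHz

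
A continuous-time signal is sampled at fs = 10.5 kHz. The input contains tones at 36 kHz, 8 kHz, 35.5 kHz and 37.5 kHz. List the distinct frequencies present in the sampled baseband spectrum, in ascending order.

2.5 kHz, 4 kHz, 4.5 kHz

fs/2 = 5.25 kHz.
36 kHz mod fs = 4.5 kHz.
4.5 kHz ≤ fs/2 = 5.25 kHz, appears at 4.5 kHz.
8 kHz > fs/2 = 5.25 kHz, folds to fs − 8 kHz = 2.5 kHz.
35.5 kHz mod fs = 4 kHz.
4 kHz ≤ fs/2 = 5.25 kHz, appears at 4 kHz.
37.5 kHz mod fs = 6 kHz.
6 kHz > fs/2 = 5.25 kHz, folds to fs − 6 kHz = 4.5 kHz.
Distinct values: {2.5 kHz, 4 kHz, 4.5 kHz}.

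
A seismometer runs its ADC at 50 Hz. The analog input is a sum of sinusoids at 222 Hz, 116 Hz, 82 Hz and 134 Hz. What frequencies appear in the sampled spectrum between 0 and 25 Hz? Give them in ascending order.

16 Hz, 18 Hz, 22 Hz

fs/2 = 25 Hz.
222 Hz mod fs = 22 Hz.
22 Hz ≤ fs/2 = 25 Hz, appears at 22 Hz.
116 Hz mod fs = 16 Hz.
16 Hz ≤ fs/2 = 25 Hz, appears at 16 Hz.
82 Hz mod fs = 32 Hz.
32 Hz > fs/2 = 25 Hz, folds to fs − 32 Hz = 18 Hz.
134 Hz mod fs = 34 Hz.
34 Hz > fs/2 = 25 Hz, folds to fs − 34 Hz = 16 Hz.
Distinct values: {16 Hz, 18 Hz, 22 Hz}.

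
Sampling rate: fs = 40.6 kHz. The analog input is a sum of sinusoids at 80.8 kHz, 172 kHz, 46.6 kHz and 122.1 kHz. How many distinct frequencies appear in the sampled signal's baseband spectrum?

4

fs/2 = 20.3 kHz.
80.8 kHz mod fs = 40.2 kHz.
40.2 kHz > fs/2 = 20.3 kHz, folds to fs − 40.2 kHz = 0.4 kHz.
172 kHz mod fs = 9.6 kHz.
9.6 kHz ≤ fs/2 = 20.3 kHz, appears at 9.6 kHz.
46.6 kHz mod fs = 6 kHz.
6 kHz ≤ fs/2 = 20.3 kHz, appears at 6 kHz.
122.1 kHz mod fs = 0.3 kHz.
0.3 kHz ≤ fs/2 = 20.3 kHz, appears at 0.3 kHz.
Distinct values: {0.3 kHz, 0.4 kHz, 6 kHz, 9.6 kHz} → 4.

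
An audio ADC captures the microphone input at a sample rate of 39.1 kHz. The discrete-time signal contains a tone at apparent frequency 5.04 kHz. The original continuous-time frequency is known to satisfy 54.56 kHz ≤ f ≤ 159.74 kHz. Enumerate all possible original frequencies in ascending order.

73.16 kHz, 83.24 kHz, 112.26 kHz, 122.34 kHz, 151.36 kHz

Frequencies that alias to 5.04 kHz are k·fs ± 5.04 kHz for integer k ≥ 0.
k=0: 5.04 kHz.
k=1: 34.06 kHz, 44.14 kHz.
k=2: 73.16 kHz, 83.24 kHz.
k=3: 112.26 kHz, 122.34 kHz.
k=4: 151.36 kHz, 161.44 kHz.
k=5: 190.46 kHz, 200.54 kHz.
Within [54.56 kHz, 159.74 kHz]: 73.16 kHz, 83.24 kHz, 112.26 kHz, 122.34 kHz, 151.36 kHz.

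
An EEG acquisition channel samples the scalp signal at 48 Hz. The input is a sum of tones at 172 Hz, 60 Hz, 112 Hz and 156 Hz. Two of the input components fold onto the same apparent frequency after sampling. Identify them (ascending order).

60 Hz, 156 Hz

fs/2 = 24 Hz.
172 Hz mod fs = 28 Hz.
28 Hz > fs/2 = 24 Hz, folds to fs − 28 Hz = 20 Hz.
60 Hz mod fs = 12 Hz.
12 Hz ≤ fs/2 = 24 Hz, appears at 12 Hz.
112 Hz mod fs = 16 Hz.
16 Hz ≤ fs/2 = 24 Hz, appears at 16 Hz.
156 Hz mod fs = 12 Hz.
12 Hz ≤ fs/2 = 24 Hz, appears at 12 Hz.
60 Hz and 156 Hz both map to 12 Hz.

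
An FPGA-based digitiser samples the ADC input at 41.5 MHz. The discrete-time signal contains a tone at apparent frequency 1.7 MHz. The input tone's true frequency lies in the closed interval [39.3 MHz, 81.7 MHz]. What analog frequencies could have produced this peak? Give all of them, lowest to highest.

39.8 MHz, 43.2 MHz, 81.3 MHz

Frequencies that alias to 1.7 MHz are k·fs ± 1.7 MHz for integer k ≥ 0.
k=0: 1.7 MHz.
k=1: 39.8 MHz, 43.2 MHz.
k=2: 81.3 MHz, 84.7 MHz.
k=3: 122.8 MHz, 126.2 MHz.
Within [39.3 MHz, 81.7 MHz]: 39.8 MHz, 43.2 MHz, 81.3 MHz.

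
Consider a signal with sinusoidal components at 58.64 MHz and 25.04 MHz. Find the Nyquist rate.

117.28 MHz

Highest-frequency component: 58.64 MHz.
Nyquist rate = 2 × 58.64 MHz = 117.28 MHz.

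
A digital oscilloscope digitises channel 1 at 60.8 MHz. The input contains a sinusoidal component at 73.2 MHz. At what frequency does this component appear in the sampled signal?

73.2 MHz mod fs = 12.4 MHz.
12.4 MHz ≤ fs/2 = 30.4 MHz, appears at 12.4 MHz.

12.4 MHz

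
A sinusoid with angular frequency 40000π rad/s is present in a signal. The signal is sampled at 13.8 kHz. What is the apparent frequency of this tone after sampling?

ω = 40000π rad/s → f = ω/(2π) = 20000 Hz = 20 kHz.
20 kHz mod fs = 6.2 kHz.
6.2 kHz ≤ fs/2 = 6.9 kHz, appears at 6.2 kHz.

6.2 kHz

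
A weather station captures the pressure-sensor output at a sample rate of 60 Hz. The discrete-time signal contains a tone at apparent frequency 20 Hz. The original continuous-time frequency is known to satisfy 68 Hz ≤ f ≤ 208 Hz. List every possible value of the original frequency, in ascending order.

80 Hz, 100 Hz, 140 Hz, 160 Hz, 200 Hz

Frequencies that alias to 20 Hz are k·fs ± 20 Hz for integer k ≥ 0.
k=0: 20 Hz.
k=1: 40 Hz, 80 Hz.
k=2: 100 Hz, 140 Hz.
k=3: 160 Hz, 200 Hz.
k=4: 220 Hz, 260 Hz.
Within [68 Hz, 208 Hz]: 80 Hz, 100 Hz, 140 Hz, 160 Hz, 200 Hz.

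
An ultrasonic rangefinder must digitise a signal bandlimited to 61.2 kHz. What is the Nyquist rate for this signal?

Nyquist rate = 2 × 61.2 kHz = 122.4 kHz.

122.4 kHz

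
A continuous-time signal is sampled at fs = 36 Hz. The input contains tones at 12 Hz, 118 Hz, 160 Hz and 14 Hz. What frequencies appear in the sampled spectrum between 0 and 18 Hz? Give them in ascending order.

10 Hz, 12 Hz, 14 Hz, 16 Hz

fs/2 = 18 Hz.
12 Hz ≤ fs/2 = 18 Hz, passes unchanged.
118 Hz mod fs = 10 Hz.
10 Hz ≤ fs/2 = 18 Hz, appears at 10 Hz.
160 Hz mod fs = 16 Hz.
16 Hz ≤ fs/2 = 18 Hz, appears at 16 Hz.
14 Hz ≤ fs/2 = 18 Hz, passes unchanged.
Distinct values: {10 Hz, 12 Hz, 14 Hz, 16 Hz}.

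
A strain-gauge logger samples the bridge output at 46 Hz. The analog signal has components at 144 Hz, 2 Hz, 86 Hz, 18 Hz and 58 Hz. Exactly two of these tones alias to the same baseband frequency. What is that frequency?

6 Hz

fs/2 = 23 Hz.
144 Hz mod fs = 6 Hz.
6 Hz ≤ fs/2 = 23 Hz, appears at 6 Hz.
2 Hz ≤ fs/2 = 23 Hz, passes unchanged.
86 Hz mod fs = 40 Hz.
40 Hz > fs/2 = 23 Hz, folds to fs − 40 Hz = 6 Hz.
18 Hz ≤ fs/2 = 23 Hz, passes unchanged.
58 Hz mod fs = 12 Hz.
12 Hz ≤ fs/2 = 23 Hz, appears at 12 Hz.
86 Hz and 144 Hz both map to 6 Hz.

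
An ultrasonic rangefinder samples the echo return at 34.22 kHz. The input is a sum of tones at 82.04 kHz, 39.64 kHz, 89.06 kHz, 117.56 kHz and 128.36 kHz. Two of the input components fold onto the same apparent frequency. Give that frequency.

fs/2 = 17.11 kHz.
82.04 kHz mod fs = 13.6 kHz.
13.6 kHz ≤ fs/2 = 17.11 kHz, appears at 13.6 kHz.
39.64 kHz mod fs = 5.42 kHz.
5.42 kHz ≤ fs/2 = 17.11 kHz, appears at 5.42 kHz.
89.06 kHz mod fs = 20.62 kHz.
20.62 kHz > fs/2 = 17.11 kHz, folds to fs − 20.62 kHz = 13.6 kHz.
117.56 kHz mod fs = 14.9 kHz.
14.9 kHz ≤ fs/2 = 17.11 kHz, appears at 14.9 kHz.
128.36 kHz mod fs = 25.7 kHz.
25.7 kHz > fs/2 = 17.11 kHz, folds to fs − 25.7 kHz = 8.52 kHz.
82.04 kHz and 89.06 kHz both map to 13.6 kHz.

13.6 kHz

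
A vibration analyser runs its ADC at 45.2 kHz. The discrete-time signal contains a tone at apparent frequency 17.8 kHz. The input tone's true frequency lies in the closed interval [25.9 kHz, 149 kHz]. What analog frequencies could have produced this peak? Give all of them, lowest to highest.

27.4 kHz, 63 kHz, 72.6 kHz, 108.2 kHz, 117.8 kHz

Frequencies that alias to 17.8 kHz are k·fs ± 17.8 kHz for integer k ≥ 0.
k=0: 17.8 kHz.
k=1: 27.4 kHz, 63 kHz.
k=2: 72.6 kHz, 108.2 kHz.
k=3: 117.8 kHz, 153.4 kHz.
k=4: 163 kHz, 198.6 kHz.
Within [25.9 kHz, 149 kHz]: 27.4 kHz, 63 kHz, 72.6 kHz, 108.2 kHz, 117.8 kHz.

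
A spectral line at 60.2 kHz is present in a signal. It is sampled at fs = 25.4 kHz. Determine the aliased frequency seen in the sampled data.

9.4 kHz

60.2 kHz mod fs = 9.4 kHz.
9.4 kHz ≤ fs/2 = 12.7 kHz, appears at 9.4 kHz.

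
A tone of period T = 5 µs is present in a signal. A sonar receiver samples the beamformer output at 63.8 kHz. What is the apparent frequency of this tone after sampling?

8.6 kHz

T = 5 µs → f = 1/T = 200 kHz.
200 kHz mod fs = 8.6 kHz.
8.6 kHz ≤ fs/2 = 31.9 kHz, appears at 8.6 kHz.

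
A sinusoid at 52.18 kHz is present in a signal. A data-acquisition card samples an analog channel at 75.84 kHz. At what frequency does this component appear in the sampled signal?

23.66 kHz

52.18 kHz > fs/2 = 37.92 kHz, folds to fs − 52.18 kHz = 23.66 kHz.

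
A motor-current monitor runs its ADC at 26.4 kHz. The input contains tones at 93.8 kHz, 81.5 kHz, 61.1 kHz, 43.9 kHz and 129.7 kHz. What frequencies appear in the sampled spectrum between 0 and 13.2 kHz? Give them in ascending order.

2.3 kHz, 8.3 kHz, 8.9 kHz, 11.8 kHz

fs/2 = 13.2 kHz.
93.8 kHz mod fs = 14.6 kHz.
14.6 kHz > fs/2 = 13.2 kHz, folds to fs − 14.6 kHz = 11.8 kHz.
81.5 kHz mod fs = 2.3 kHz.
2.3 kHz ≤ fs/2 = 13.2 kHz, appears at 2.3 kHz.
61.1 kHz mod fs = 8.3 kHz.
8.3 kHz ≤ fs/2 = 13.2 kHz, appears at 8.3 kHz.
43.9 kHz mod fs = 17.5 kHz.
17.5 kHz > fs/2 = 13.2 kHz, folds to fs − 17.5 kHz = 8.9 kHz.
129.7 kHz mod fs = 24.1 kHz.
24.1 kHz > fs/2 = 13.2 kHz, folds to fs − 24.1 kHz = 2.3 kHz.
Distinct values: {2.3 kHz, 8.3 kHz, 8.9 kHz, 11.8 kHz}.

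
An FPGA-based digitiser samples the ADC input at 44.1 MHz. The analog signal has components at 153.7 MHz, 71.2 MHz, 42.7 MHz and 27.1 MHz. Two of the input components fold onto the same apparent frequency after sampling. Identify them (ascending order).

fs/2 = 22.05 MHz.
153.7 MHz mod fs = 21.4 MHz.
21.4 MHz ≤ fs/2 = 22.05 MHz, appears at 21.4 MHz.
71.2 MHz mod fs = 27.1 MHz.
27.1 MHz > fs/2 = 22.05 MHz, folds to fs − 27.1 MHz = 17 MHz.
42.7 MHz > fs/2 = 22.05 MHz, folds to fs − 42.7 MHz = 1.4 MHz.
27.1 MHz > fs/2 = 22.05 MHz, folds to fs − 27.1 MHz = 17 MHz.
27.1 MHz and 71.2 MHz both map to 17 MHz.

27.1 MHz, 71.2 MHz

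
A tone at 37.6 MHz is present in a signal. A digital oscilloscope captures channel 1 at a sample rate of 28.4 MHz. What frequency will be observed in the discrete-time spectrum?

9.2 MHz

37.6 MHz mod fs = 9.2 MHz.
9.2 MHz ≤ fs/2 = 14.2 MHz, appears at 9.2 MHz.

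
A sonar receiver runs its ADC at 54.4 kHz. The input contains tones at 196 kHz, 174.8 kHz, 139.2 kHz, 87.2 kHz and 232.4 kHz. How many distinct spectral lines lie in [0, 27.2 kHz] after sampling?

4

fs/2 = 27.2 kHz.
196 kHz mod fs = 32.8 kHz.
32.8 kHz > fs/2 = 27.2 kHz, folds to fs − 32.8 kHz = 21.6 kHz.
174.8 kHz mod fs = 11.6 kHz.
11.6 kHz ≤ fs/2 = 27.2 kHz, appears at 11.6 kHz.
139.2 kHz mod fs = 30.4 kHz.
30.4 kHz > fs/2 = 27.2 kHz, folds to fs − 30.4 kHz = 24 kHz.
87.2 kHz mod fs = 32.8 kHz.
32.8 kHz > fs/2 = 27.2 kHz, folds to fs − 32.8 kHz = 21.6 kHz.
232.4 kHz mod fs = 14.8 kHz.
14.8 kHz ≤ fs/2 = 27.2 kHz, appears at 14.8 kHz.
Distinct values: {11.6 kHz, 14.8 kHz, 21.6 kHz, 24 kHz} → 4.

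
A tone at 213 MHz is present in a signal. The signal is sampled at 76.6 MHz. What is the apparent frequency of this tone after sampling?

213 MHz mod fs = 59.8 MHz.
59.8 MHz > fs/2 = 38.3 MHz, folds to fs − 59.8 MHz = 16.8 MHz.

16.8 MHz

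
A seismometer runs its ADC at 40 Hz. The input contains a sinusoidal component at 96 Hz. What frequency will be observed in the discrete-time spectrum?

96 Hz mod fs = 16 Hz.
16 Hz ≤ fs/2 = 20 Hz, appears at 16 Hz.

16 Hz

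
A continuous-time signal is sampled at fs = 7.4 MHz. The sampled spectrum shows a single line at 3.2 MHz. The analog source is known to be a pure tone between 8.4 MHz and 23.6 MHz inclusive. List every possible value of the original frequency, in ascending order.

Frequencies that alias to 3.2 MHz are k·fs ± 3.2 MHz for integer k ≥ 0.
k=0: 3.2 MHz.
k=1: 4.2 MHz, 10.6 MHz.
k=2: 11.6 MHz, 18 MHz.
k=3: 19 MHz, 25.4 MHz.
k=4: 26.4 MHz, 32.8 MHz.
Within [8.4 MHz, 23.6 MHz]: 10.6 MHz, 11.6 MHz, 18 MHz, 19 MHz.

10.6 MHz, 11.6 MHz, 18 MHz, 19 MHz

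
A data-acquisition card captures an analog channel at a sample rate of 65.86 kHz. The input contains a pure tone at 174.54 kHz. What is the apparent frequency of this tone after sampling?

174.54 kHz mod fs = 42.82 kHz.
42.82 kHz > fs/2 = 32.93 kHz, folds to fs − 42.82 kHz = 23.04 kHz.

23.04 kHz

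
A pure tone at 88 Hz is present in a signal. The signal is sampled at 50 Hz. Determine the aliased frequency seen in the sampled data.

12 Hz

88 Hz mod fs = 38 Hz.
38 Hz > fs/2 = 25 Hz, folds to fs − 38 Hz = 12 Hz.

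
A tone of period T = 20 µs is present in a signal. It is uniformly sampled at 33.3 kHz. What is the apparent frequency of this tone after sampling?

16.6 kHz

T = 20 µs → f = 1/T = 50 kHz.
50 kHz mod fs = 16.7 kHz.
16.7 kHz > fs/2 = 16.65 kHz, folds to fs − 16.7 kHz = 16.6 kHz.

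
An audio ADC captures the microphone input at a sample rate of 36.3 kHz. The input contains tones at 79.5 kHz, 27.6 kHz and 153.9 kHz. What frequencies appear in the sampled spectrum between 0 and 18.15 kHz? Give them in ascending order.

fs/2 = 18.15 kHz.
79.5 kHz mod fs = 6.9 kHz.
6.9 kHz ≤ fs/2 = 18.15 kHz, appears at 6.9 kHz.
27.6 kHz > fs/2 = 18.15 kHz, folds to fs − 27.6 kHz = 8.7 kHz.
153.9 kHz mod fs = 8.7 kHz.
8.7 kHz ≤ fs/2 = 18.15 kHz, appears at 8.7 kHz.
Distinct values: {6.9 kHz, 8.7 kHz}.

6.9 kHz, 8.7 kHz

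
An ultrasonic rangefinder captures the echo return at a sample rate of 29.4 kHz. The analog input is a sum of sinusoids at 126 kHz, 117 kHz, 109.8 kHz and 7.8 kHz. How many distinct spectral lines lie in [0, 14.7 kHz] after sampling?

3

fs/2 = 14.7 kHz.
126 kHz mod fs = 8.4 kHz.
8.4 kHz ≤ fs/2 = 14.7 kHz, appears at 8.4 kHz.
117 kHz mod fs = 28.8 kHz.
28.8 kHz > fs/2 = 14.7 kHz, folds to fs − 28.8 kHz = 0.6 kHz.
109.8 kHz mod fs = 21.6 kHz.
21.6 kHz > fs/2 = 14.7 kHz, folds to fs − 21.6 kHz = 7.8 kHz.
7.8 kHz ≤ fs/2 = 14.7 kHz, passes unchanged.
Distinct values: {0.6 kHz, 7.8 kHz, 8.4 kHz} → 3.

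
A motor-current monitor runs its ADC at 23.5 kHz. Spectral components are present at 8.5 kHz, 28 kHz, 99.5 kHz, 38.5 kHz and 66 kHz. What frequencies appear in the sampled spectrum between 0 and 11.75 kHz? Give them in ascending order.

4.5 kHz, 5.5 kHz, 8.5 kHz

fs/2 = 11.75 kHz.
8.5 kHz ≤ fs/2 = 11.75 kHz, passes unchanged.
28 kHz mod fs = 4.5 kHz.
4.5 kHz ≤ fs/2 = 11.75 kHz, appears at 4.5 kHz.
99.5 kHz mod fs = 5.5 kHz.
5.5 kHz ≤ fs/2 = 11.75 kHz, appears at 5.5 kHz.
38.5 kHz mod fs = 15 kHz.
15 kHz > fs/2 = 11.75 kHz, folds to fs − 15 kHz = 8.5 kHz.
66 kHz mod fs = 19 kHz.
19 kHz > fs/2 = 11.75 kHz, folds to fs − 19 kHz = 4.5 kHz.
Distinct values: {4.5 kHz, 5.5 kHz, 8.5 kHz}.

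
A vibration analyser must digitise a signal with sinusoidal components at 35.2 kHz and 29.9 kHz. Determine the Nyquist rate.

70.4 kHz

Highest-frequency component: 35.2 kHz.
Nyquist rate = 2 × 35.2 kHz = 70.4 kHz.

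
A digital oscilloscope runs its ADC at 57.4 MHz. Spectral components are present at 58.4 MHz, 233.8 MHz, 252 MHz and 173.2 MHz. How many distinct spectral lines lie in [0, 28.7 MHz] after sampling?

fs/2 = 28.7 MHz.
58.4 MHz mod fs = 1 MHz.
1 MHz ≤ fs/2 = 28.7 MHz, appears at 1 MHz.
233.8 MHz mod fs = 4.2 MHz.
4.2 MHz ≤ fs/2 = 28.7 MHz, appears at 4.2 MHz.
252 MHz mod fs = 22.4 MHz.
22.4 MHz ≤ fs/2 = 28.7 MHz, appears at 22.4 MHz.
173.2 MHz mod fs = 1 MHz.
1 MHz ≤ fs/2 = 28.7 MHz, appears at 1 MHz.
Distinct values: {1 MHz, 4.2 MHz, 22.4 MHz} → 3.

3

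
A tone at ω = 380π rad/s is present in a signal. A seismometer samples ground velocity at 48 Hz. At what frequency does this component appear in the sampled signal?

2 Hz

ω = 380π rad/s → f = ω/(2π) = 190 Hz.
190 Hz mod fs = 46 Hz.
46 Hz > fs/2 = 24 Hz, folds to fs − 46 Hz = 2 Hz.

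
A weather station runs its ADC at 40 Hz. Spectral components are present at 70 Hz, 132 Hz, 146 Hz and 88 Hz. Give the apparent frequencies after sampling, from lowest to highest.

fs/2 = 20 Hz.
70 Hz mod fs = 30 Hz.
30 Hz > fs/2 = 20 Hz, folds to fs − 30 Hz = 10 Hz.
132 Hz mod fs = 12 Hz.
12 Hz ≤ fs/2 = 20 Hz, appears at 12 Hz.
146 Hz mod fs = 26 Hz.
26 Hz > fs/2 = 20 Hz, folds to fs − 26 Hz = 14 Hz.
88 Hz mod fs = 8 Hz.
8 Hz ≤ fs/2 = 20 Hz, appears at 8 Hz.
Distinct values: {8 Hz, 10 Hz, 12 Hz, 14 Hz}.

8 Hz, 10 Hz, 12 Hz, 14 Hz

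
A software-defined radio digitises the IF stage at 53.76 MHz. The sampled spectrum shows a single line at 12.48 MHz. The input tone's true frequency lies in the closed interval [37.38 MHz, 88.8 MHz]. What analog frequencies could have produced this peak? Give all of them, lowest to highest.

41.28 MHz, 66.24 MHz

Frequencies that alias to 12.48 MHz are k·fs ± 12.48 MHz for integer k ≥ 0.
k=0: 12.48 MHz.
k=1: 41.28 MHz, 66.24 MHz.
k=2: 95.04 MHz, 120 MHz.
Within [37.38 MHz, 88.8 MHz]: 41.28 MHz, 66.24 MHz.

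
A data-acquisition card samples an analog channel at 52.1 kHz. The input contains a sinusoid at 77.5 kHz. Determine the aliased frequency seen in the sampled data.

25.4 kHz

77.5 kHz mod fs = 25.4 kHz.
25.4 kHz ≤ fs/2 = 26.05 kHz, appears at 25.4 kHz.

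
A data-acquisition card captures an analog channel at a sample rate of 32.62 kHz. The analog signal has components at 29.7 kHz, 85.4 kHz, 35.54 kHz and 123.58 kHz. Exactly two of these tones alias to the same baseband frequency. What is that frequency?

fs/2 = 16.31 kHz.
29.7 kHz > fs/2 = 16.31 kHz, folds to fs − 29.7 kHz = 2.92 kHz.
85.4 kHz mod fs = 20.16 kHz.
20.16 kHz > fs/2 = 16.31 kHz, folds to fs − 20.16 kHz = 12.46 kHz.
35.54 kHz mod fs = 2.92 kHz.
2.92 kHz ≤ fs/2 = 16.31 kHz, appears at 2.92 kHz.
123.58 kHz mod fs = 25.72 kHz.
25.72 kHz > fs/2 = 16.31 kHz, folds to fs − 25.72 kHz = 6.9 kHz.
29.7 kHz and 35.54 kHz both map to 2.92 kHz.

2.92 kHz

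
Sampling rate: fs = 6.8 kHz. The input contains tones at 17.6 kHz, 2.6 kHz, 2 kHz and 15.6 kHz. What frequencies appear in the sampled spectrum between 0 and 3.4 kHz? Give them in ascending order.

2 kHz, 2.6 kHz, 2.8 kHz

fs/2 = 3.4 kHz.
17.6 kHz mod fs = 4 kHz.
4 kHz > fs/2 = 3.4 kHz, folds to fs − 4 kHz = 2.8 kHz.
2.6 kHz ≤ fs/2 = 3.4 kHz, passes unchanged.
2 kHz ≤ fs/2 = 3.4 kHz, passes unchanged.
15.6 kHz mod fs = 2 kHz.
2 kHz ≤ fs/2 = 3.4 kHz, appears at 2 kHz.
Distinct values: {2 kHz, 2.6 kHz, 2.8 kHz}.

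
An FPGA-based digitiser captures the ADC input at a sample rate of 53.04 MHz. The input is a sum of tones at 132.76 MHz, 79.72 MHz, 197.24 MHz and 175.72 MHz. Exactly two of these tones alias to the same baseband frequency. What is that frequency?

26.36 MHz

fs/2 = 26.52 MHz.
132.76 MHz mod fs = 26.68 MHz.
26.68 MHz > fs/2 = 26.52 MHz, folds to fs − 26.68 MHz = 26.36 MHz.
79.72 MHz mod fs = 26.68 MHz.
26.68 MHz > fs/2 = 26.52 MHz, folds to fs − 26.68 MHz = 26.36 MHz.
197.24 MHz mod fs = 38.12 MHz.
38.12 MHz > fs/2 = 26.52 MHz, folds to fs − 38.12 MHz = 14.92 MHz.
175.72 MHz mod fs = 16.6 MHz.
16.6 MHz ≤ fs/2 = 26.52 MHz, appears at 16.6 MHz.
79.72 MHz and 132.76 MHz both map to 26.36 MHz.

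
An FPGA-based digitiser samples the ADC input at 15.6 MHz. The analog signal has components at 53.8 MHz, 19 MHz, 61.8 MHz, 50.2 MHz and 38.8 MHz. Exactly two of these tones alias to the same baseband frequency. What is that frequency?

3.4 MHz

fs/2 = 7.8 MHz.
53.8 MHz mod fs = 7 MHz.
7 MHz ≤ fs/2 = 7.8 MHz, appears at 7 MHz.
19 MHz mod fs = 3.4 MHz.
3.4 MHz ≤ fs/2 = 7.8 MHz, appears at 3.4 MHz.
61.8 MHz mod fs = 15 MHz.
15 MHz > fs/2 = 7.8 MHz, folds to fs − 15 MHz = 0.6 MHz.
50.2 MHz mod fs = 3.4 MHz.
3.4 MHz ≤ fs/2 = 7.8 MHz, appears at 3.4 MHz.
38.8 MHz mod fs = 7.6 MHz.
7.6 MHz ≤ fs/2 = 7.8 MHz, appears at 7.6 MHz.
19 MHz and 50.2 MHz both map to 3.4 MHz.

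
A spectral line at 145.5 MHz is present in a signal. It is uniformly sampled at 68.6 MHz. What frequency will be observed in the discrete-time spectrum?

8.3 MHz

145.5 MHz mod fs = 8.3 MHz.
8.3 MHz ≤ fs/2 = 34.3 MHz, appears at 8.3 MHz.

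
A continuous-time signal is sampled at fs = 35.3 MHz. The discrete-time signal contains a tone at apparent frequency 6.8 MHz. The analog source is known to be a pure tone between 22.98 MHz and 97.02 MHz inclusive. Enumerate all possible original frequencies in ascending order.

28.5 MHz, 42.1 MHz, 63.8 MHz, 77.4 MHz

Frequencies that alias to 6.8 MHz are k·fs ± 6.8 MHz for integer k ≥ 0.
k=0: 6.8 MHz.
k=1: 28.5 MHz, 42.1 MHz.
k=2: 63.8 MHz, 77.4 MHz.
k=3: 99.1 MHz, 112.7 MHz.
Within [22.98 MHz, 97.02 MHz]: 28.5 MHz, 42.1 MHz, 63.8 MHz, 77.4 MHz.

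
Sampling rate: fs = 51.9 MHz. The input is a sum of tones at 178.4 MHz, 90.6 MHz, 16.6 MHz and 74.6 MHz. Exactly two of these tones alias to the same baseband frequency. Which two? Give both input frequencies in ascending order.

fs/2 = 25.95 MHz.
178.4 MHz mod fs = 22.7 MHz.
22.7 MHz ≤ fs/2 = 25.95 MHz, appears at 22.7 MHz.
90.6 MHz mod fs = 38.7 MHz.
38.7 MHz > fs/2 = 25.95 MHz, folds to fs − 38.7 MHz = 13.2 MHz.
16.6 MHz ≤ fs/2 = 25.95 MHz, passes unchanged.
74.6 MHz mod fs = 22.7 MHz.
22.7 MHz ≤ fs/2 = 25.95 MHz, appears at 22.7 MHz.
74.6 MHz and 178.4 MHz both map to 22.7 MHz.

74.6 MHz, 178.4 MHz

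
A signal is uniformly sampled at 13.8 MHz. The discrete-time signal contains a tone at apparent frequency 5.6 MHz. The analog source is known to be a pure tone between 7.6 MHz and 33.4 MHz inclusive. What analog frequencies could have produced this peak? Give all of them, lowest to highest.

Frequencies that alias to 5.6 MHz are k·fs ± 5.6 MHz for integer k ≥ 0.
k=0: 5.6 MHz.
k=1: 8.2 MHz, 19.4 MHz.
k=2: 22 MHz, 33.2 MHz.
k=3: 35.8 MHz, 47 MHz.
Within [7.6 MHz, 33.4 MHz]: 8.2 MHz, 19.4 MHz, 22 MHz, 33.2 MHz.

8.2 MHz, 19.4 MHz, 22 MHz, 33.2 MHz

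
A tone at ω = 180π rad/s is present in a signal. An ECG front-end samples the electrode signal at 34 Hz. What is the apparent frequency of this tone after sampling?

ω = 180π rad/s → f = ω/(2π) = 90 Hz.
90 Hz mod fs = 22 Hz.
22 Hz > fs/2 = 17 Hz, folds to fs − 22 Hz = 12 Hz.

12 Hz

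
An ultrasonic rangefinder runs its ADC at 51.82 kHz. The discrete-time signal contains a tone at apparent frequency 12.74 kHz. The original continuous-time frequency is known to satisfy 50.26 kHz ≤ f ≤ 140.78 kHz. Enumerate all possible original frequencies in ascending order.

Frequencies that alias to 12.74 kHz are k·fs ± 12.74 kHz for integer k ≥ 0.
k=0: 12.74 kHz.
k=1: 39.08 kHz, 64.56 kHz.
k=2: 90.9 kHz, 116.38 kHz.
k=3: 142.72 kHz, 168.2 kHz.
Within [50.26 kHz, 140.78 kHz]: 64.56 kHz, 90.9 kHz, 116.38 kHz.

64.56 kHz, 90.9 kHz, 116.38 kHz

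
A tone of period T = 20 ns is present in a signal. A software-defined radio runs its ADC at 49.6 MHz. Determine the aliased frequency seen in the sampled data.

0.4 MHz

T = 20 ns → f = 1/T = 50 MHz.
50 MHz mod fs = 0.4 MHz.
0.4 MHz ≤ fs/2 = 24.8 MHz, appears at 0.4 MHz.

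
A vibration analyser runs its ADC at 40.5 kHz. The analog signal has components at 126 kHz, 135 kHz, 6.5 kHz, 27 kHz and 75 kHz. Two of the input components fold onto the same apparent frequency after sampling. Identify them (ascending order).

fs/2 = 20.25 kHz.
126 kHz mod fs = 4.5 kHz.
4.5 kHz ≤ fs/2 = 20.25 kHz, appears at 4.5 kHz.
135 kHz mod fs = 13.5 kHz.
13.5 kHz ≤ fs/2 = 20.25 kHz, appears at 13.5 kHz.
6.5 kHz ≤ fs/2 = 20.25 kHz, passes unchanged.
27 kHz > fs/2 = 20.25 kHz, folds to fs − 27 kHz = 13.5 kHz.
75 kHz mod fs = 34.5 kHz.
34.5 kHz > fs/2 = 20.25 kHz, folds to fs − 34.5 kHz = 6 kHz.
27 kHz and 135 kHz both map to 13.5 kHz.

27 kHz, 135 kHz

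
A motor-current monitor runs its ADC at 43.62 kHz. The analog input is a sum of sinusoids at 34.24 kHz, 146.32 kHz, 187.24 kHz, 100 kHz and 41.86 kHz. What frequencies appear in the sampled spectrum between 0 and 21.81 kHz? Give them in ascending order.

1.76 kHz, 9.38 kHz, 12.76 kHz, 15.46 kHz

fs/2 = 21.81 kHz.
34.24 kHz > fs/2 = 21.81 kHz, folds to fs − 34.24 kHz = 9.38 kHz.
146.32 kHz mod fs = 15.46 kHz.
15.46 kHz ≤ fs/2 = 21.81 kHz, appears at 15.46 kHz.
187.24 kHz mod fs = 12.76 kHz.
12.76 kHz ≤ fs/2 = 21.81 kHz, appears at 12.76 kHz.
100 kHz mod fs = 12.76 kHz.
12.76 kHz ≤ fs/2 = 21.81 kHz, appears at 12.76 kHz.
41.86 kHz > fs/2 = 21.81 kHz, folds to fs − 41.86 kHz = 1.76 kHz.
Distinct values: {1.76 kHz, 9.38 kHz, 12.76 kHz, 15.46 kHz}.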